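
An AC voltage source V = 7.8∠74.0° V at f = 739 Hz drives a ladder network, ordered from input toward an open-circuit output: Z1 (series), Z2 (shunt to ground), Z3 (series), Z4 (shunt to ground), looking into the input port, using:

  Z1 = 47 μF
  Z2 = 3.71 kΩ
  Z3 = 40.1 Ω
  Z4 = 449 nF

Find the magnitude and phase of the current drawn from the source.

Step 1 — Angular frequency: ω = 2π·f = 2π·739 = 4643 rad/s.
Step 2 — Component impedances:
  Z1: Z = 1/(jωC) = -j/(ω·C) = 0 - j4.582 Ω
  Z2: Z = R = 3710 Ω
  Z3: Z = R = 40.1 Ω
  Z4: Z = 1/(jωC) = -j/(ω·C) = 0 - j479.7 Ω
Step 3 — Ladder network (open output): work backward from the far end, alternating series and parallel combinations. Z_in = 98.75 - j466.5 Ω = 476.8∠-78.0° Ω.
Step 4 — Source phasor: V = 7.8∠74.0° V = 2.15 + j7.498 V.
Step 5 — Ohm's law: I = V / Z_total = (2.15 + j7.498) / (98.75 - j466.5) = -0.01445 + j0.007668 A.
Step 6 — Convert to polar: |I| = 0.01636 A, ∠I = 152.0°.

I = 0.01636∠152.0° A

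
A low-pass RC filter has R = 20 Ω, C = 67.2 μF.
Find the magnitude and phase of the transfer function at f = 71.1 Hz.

Step 1 — Angular frequency: ω = 2π·71.1 = 446.7 rad/s.
Step 2 — Transfer function: H(jω) = 1/(1 + jωRC).
Step 3 — Denominator: 1 + jωRC = 1 + j·446.7·20·6.72e-05 = 1 + j0.6004.
Step 4 — H = 0.735 - j0.4413.
Step 5 — Magnitude: |H| = 0.8573 (-1.3 dB); phase: φ = -31.0°.

|H| = 0.8573 (-1.3 dB), φ = -31.0°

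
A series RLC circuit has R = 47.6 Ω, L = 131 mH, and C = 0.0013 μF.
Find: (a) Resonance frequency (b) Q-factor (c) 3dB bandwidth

Step 1 — Resonance: ω₀ = 1/√(LC) = 1/√(0.131·1.3e-09) = 7.663e+04 rad/s.
Step 2 — f₀ = ω₀/(2π) = 1.22e+04 Hz.
Step 3 — Series Q: Q = ω₀L/R = 7.663e+04·0.131/47.6 = 210.9.
Step 4 — Bandwidth: Δω = ω₀/Q = 363.4 rad/s; BW = Δω/(2π) = 57.83 Hz.

(a) f₀ = 1.22e+04 Hz  (b) Q = 210.9  (c) BW = 57.83 Hz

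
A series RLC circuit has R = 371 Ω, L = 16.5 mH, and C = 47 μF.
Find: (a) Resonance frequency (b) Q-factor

Step 1 — Resonance condition Im(Z)=0 gives ω₀ = 1/√(LC).
Step 2 — ω₀ = 1/√(0.0165·4.7e-05) = 1136 rad/s.
Step 3 — f₀ = ω₀/(2π) = 180.7 Hz.
Step 4 — Series Q: Q = ω₀L/R = 1136·0.0165/371 = 0.0505.

(a) f₀ = 180.7 Hz  (b) Q = 0.0505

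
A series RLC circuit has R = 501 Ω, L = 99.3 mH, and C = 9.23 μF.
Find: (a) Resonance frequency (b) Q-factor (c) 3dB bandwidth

Step 1 — Resonance: ω₀ = 1/√(LC) = 1/√(0.0993·9.23e-06) = 1045 rad/s.
Step 2 — f₀ = ω₀/(2π) = 166.2 Hz.
Step 3 — Series Q: Q = ω₀L/R = 1045·0.0993/501 = 0.207.
Step 4 — Bandwidth: Δω = ω₀/Q = 5045 rad/s; BW = Δω/(2π) = 803 Hz.

(a) f₀ = 166.2 Hz  (b) Q = 0.207  (c) BW = 803 Hz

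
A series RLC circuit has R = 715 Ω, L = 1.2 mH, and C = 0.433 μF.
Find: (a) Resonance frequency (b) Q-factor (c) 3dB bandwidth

Step 1 — Resonance: ω₀ = 1/√(LC) = 1/√(0.0012·4.33e-07) = 4.387e+04 rad/s.
Step 2 — f₀ = ω₀/(2π) = 6982 Hz.
Step 3 — Series Q: Q = ω₀L/R = 4.387e+04·0.0012/715 = 0.07363.
Step 4 — Bandwidth: Δω = ω₀/Q = 5.958e+05 rad/s; BW = Δω/(2π) = 9.483e+04 Hz.

(a) f₀ = 6982 Hz  (b) Q = 0.07363  (c) BW = 9.483e+04 Hz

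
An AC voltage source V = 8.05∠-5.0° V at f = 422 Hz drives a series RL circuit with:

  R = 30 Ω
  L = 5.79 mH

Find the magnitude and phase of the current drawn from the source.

Step 1 — Angular frequency: ω = 2π·f = 2π·422 = 2652 rad/s.
Step 2 — Component impedances:
  R: Z = R = 30 Ω
  L: Z = jωL = j·2652·0.00579 = 0 + j15.35 Ω
Step 3 — Series combination: Z_total = R + L = 30 + j15.35 Ω = 33.7∠27.1° Ω.
Step 4 — Source phasor: V = 8.05∠-5.0° V = 8.019 - j0.7016 V.
Step 5 — Ohm's law: I = V / Z_total = (8.019 - j0.7016) / (30 + j15.35) = 0.2024 - j0.1269 A.
Step 6 — Convert to polar: |I| = 0.2389 A, ∠I = -32.1°.

I = 0.2389∠-32.1° A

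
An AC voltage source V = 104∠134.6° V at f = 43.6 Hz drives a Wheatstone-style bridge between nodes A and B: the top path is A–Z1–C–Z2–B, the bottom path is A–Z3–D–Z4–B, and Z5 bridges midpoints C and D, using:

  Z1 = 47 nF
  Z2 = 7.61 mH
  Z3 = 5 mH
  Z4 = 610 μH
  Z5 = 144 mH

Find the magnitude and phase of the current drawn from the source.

Step 1 — Angular frequency: ω = 2π·f = 2π·43.6 = 273.9 rad/s.
Step 2 — Component impedances:
  Z1: Z = 1/(jωC) = -j/(ω·C) = 0 - j7.767e+04 Ω
  Z2: Z = jωL = j·273.9·0.00761 = 0 + j2.085 Ω
  Z3: Z = jωL = j·273.9·0.005 = 0 + j1.37 Ω
  Z4: Z = jωL = j·273.9·0.00061 = 0 + j0.1671 Ω
  Z5: Z = jωL = j·273.9·0.144 = 0 + j39.45 Ω
Step 3 — Bridge requires nodal analysis (the Z5 bridge couples midpoints C and D, so the two paths cannot be reduced to a simple series/parallel combination). Setting node B to ground and injecting 1 A at node A, the 3-node admittance system at A, C, D solves to V_A = Z_AB = 0 + j1.536 Ω = 1.536∠90.0° Ω.
Step 4 — Source phasor: V = 104∠134.6° V = -73.02 + j74.05 V.
Step 5 — Ohm's law: I = V / Z_total = (-73.02 + j74.05) / (0 + j1.536) = 48.2 + j47.54 A.
Step 6 — Convert to polar: |I| = 67.7 A, ∠I = 44.6°.

I = 67.7∠44.6° A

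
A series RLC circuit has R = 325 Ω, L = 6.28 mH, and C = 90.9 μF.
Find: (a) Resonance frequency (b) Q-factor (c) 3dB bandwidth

Step 1 — Resonance condition Im(Z)=0 gives ω₀ = 1/√(LC).
Step 2 — ω₀ = 1/√(0.00628·9.09e-05) = 1324 rad/s.
Step 3 — f₀ = ω₀/(2π) = 210.6 Hz.
Step 4 — Series Q: Q = ω₀L/R = 1324·0.00628/325 = 0.02557.
Step 5 — 3dB bandwidth: Δω = ω₀/Q = 5.175e+04 rad/s; BW = Δω/(2π) = 8237 Hz.

(a) f₀ = 210.6 Hz  (b) Q = 0.02557  (c) BW = 8237 Hz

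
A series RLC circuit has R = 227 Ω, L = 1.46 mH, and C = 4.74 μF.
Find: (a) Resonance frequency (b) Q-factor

Step 1 — Resonance condition Im(Z)=0 gives ω₀ = 1/√(LC).
Step 2 — ω₀ = 1/√(0.00146·4.74e-06) = 1.202e+04 rad/s.
Step 3 — f₀ = ω₀/(2π) = 1913 Hz.
Step 4 — Series Q: Q = ω₀L/R = 1.202e+04·0.00146/227 = 0.07731.

(a) f₀ = 1913 Hz  (b) Q = 0.07731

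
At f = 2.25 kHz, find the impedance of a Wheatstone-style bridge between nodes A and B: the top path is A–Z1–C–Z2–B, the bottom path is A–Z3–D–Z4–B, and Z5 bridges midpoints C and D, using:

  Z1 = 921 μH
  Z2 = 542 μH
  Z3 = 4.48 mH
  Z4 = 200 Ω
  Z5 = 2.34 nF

Step 1 — Angular frequency: ω = 2π·f = 2π·2250 = 1.414e+04 rad/s.
Step 2 — Component impedances:
  Z1: Z = jωL = j·1.414e+04·0.000921 = 0 + j13.02 Ω
  Z2: Z = jωL = j·1.414e+04·0.000542 = 0 + j7.662 Ω
  Z3: Z = jωL = j·1.414e+04·0.00448 = 0 + j63.33 Ω
  Z4: Z = R = 200 Ω
  Z5: Z = 1/(jωC) = -j/(ω·C) = 0 - j3.023e+04 Ω
Step 3 — Bridge requires nodal analysis (the Z5 bridge couples midpoints C and D, so the two paths cannot be reduced to a simple series/parallel combination). Setting node B to ground and injecting 1 A at node A, the 3-node admittance system at A, C, D solves to V_A = Z_AB = 1.823 + j19.92 Ω = 20∠84.8° Ω.

Z = 1.823 + j19.92 Ω = 20∠84.8° Ω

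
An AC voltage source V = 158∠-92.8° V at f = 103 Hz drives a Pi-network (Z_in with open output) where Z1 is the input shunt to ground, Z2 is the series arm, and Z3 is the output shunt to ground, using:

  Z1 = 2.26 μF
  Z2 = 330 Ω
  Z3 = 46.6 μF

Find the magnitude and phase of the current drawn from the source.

Step 1 — Angular frequency: ω = 2π·f = 2π·103 = 647.2 rad/s.
Step 2 — Component impedances:
  Z1: Z = 1/(jωC) = -j/(ω·C) = 0 - j683.7 Ω
  Z2: Z = R = 330 Ω
  Z3: Z = 1/(jωC) = -j/(ω·C) = 0 - j33.16 Ω
Step 3 — With open output, the series arm Z2 and the output shunt Z3 appear in series to ground: Z2 + Z3 = 330 - j33.16 Ω.
Step 4 — Parallel with input shunt Z1: Z_in = Z1 || (Z2 + Z3) = 247.7 - j145.6 Ω = 287.3∠-30.5° Ω.
Step 5 — Source phasor: V = 158∠-92.8° V = -7.718 - j157.8 V.
Step 6 — Ohm's law: I = V / Z_total = (-7.718 - j157.8) / (247.7 - j145.6) = 0.2552 - j0.4871 A.
Step 7 — Convert to polar: |I| = 0.5499 A, ∠I = -62.3°.

I = 0.5499∠-62.3° A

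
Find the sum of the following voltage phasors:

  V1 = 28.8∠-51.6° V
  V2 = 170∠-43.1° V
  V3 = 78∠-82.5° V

Step 1 — Convert each phasor to rectangular form:
  V1 = 28.8·(cos(-51.6°) + j·sin(-51.6°)) = 17.89 - j22.57 V
  V2 = 170·(cos(-43.1°) + j·sin(-43.1°)) = 124.1 - j116.2 V
  V3 = 78·(cos(-82.5°) + j·sin(-82.5°)) = 10.18 - j77.33 V
Step 2 — Sum components: V_total = 152.2 - j216.1 V.
Step 3 — Convert to polar: |V_total| = 264.3 V, ∠V_total = -54.8°.

V_total = 264.3∠-54.8° V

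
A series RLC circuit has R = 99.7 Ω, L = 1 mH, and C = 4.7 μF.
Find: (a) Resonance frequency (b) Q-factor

Step 1 — Resonance condition Im(Z)=0 gives ω₀ = 1/√(LC).
Step 2 — ω₀ = 1/√(0.001·4.7e-06) = 1.459e+04 rad/s.
Step 3 — f₀ = ω₀/(2π) = 2322 Hz.
Step 4 — Series Q: Q = ω₀L/R = 1.459e+04·0.001/99.7 = 0.1463.

(a) f₀ = 2322 Hz  (b) Q = 0.1463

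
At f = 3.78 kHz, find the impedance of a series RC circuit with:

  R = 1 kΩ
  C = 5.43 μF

Step 1 — Angular frequency: ω = 2π·f = 2π·3780 = 2.375e+04 rad/s.
Step 2 — Component impedances:
  R: Z = R = 1000 Ω
  C: Z = 1/(jωC) = -j/(ω·C) = 0 - j7.754 Ω
Step 3 — Series combination: Z_total = R + C = 1000 - j7.754 Ω = 1000∠-0.4° Ω.

Z = 1000 - j7.754 Ω = 1000∠-0.4° Ω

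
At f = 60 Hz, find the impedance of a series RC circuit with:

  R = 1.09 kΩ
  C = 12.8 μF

Step 1 — Angular frequency: ω = 2π·f = 2π·60 = 377 rad/s.
Step 2 — Component impedances:
  R: Z = R = 1090 Ω
  C: Z = 1/(jωC) = -j/(ω·C) = 0 - j207.2 Ω
Step 3 — Series combination: Z_total = R + C = 1090 - j207.2 Ω = 1110∠-10.8° Ω.

Z = 1090 - j207.2 Ω = 1110∠-10.8° Ω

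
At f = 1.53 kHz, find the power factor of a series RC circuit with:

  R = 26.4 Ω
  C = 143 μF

Step 1 — Angular frequency: ω = 2π·f = 2π·1530 = 9613 rad/s.
Step 2 — Component impedances:
  R: Z = R = 26.4 Ω
  C: Z = 1/(jωC) = -j/(ω·C) = 0 - j0.7274 Ω
Step 3 — Series combination: Z_total = R + C = 26.4 - j0.7274 Ω = 26.41∠-1.6° Ω.
Step 4 — Power factor: PF = cos(φ) = Re(Z)/|Z| = 26.4/26.41 = 0.9996.
Step 5 — Type: Im(Z) = -0.7274 ⇒ leading (phase φ = -1.6°).

PF = 0.9996 (leading, φ = -1.6°)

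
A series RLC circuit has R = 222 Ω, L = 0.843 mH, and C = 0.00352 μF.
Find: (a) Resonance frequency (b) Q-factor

Step 1 — Resonance condition Im(Z)=0 gives ω₀ = 1/√(LC).
Step 2 — ω₀ = 1/√(0.000843·3.52e-09) = 5.805e+05 rad/s.
Step 3 — f₀ = ω₀/(2π) = 9.239e+04 Hz.
Step 4 — Series Q: Q = ω₀L/R = 5.805e+05·0.000843/222 = 2.204.

(a) f₀ = 9.239e+04 Hz  (b) Q = 2.204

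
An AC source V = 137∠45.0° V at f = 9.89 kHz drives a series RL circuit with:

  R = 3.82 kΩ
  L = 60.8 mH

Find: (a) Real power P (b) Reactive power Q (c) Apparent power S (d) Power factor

Step 1 — Angular frequency: ω = 2π·f = 2π·9890 = 6.214e+04 rad/s.
Step 2 — Component impedances:
  R: Z = R = 3820 Ω
  L: Z = jωL = j·6.214e+04·0.0608 = 0 + j3778 Ω
Step 3 — Series combination: Z_total = R + L = 3820 + j3778 Ω = 5373∠44.7° Ω.
Step 4 — Source phasor: V = 137∠45.0° V = 96.87 + j96.87 V.
Step 5 — Current: I = V / Z = 0.0255 + j0.0001404 A = 0.0255∠0.3° A.
Step 6 — Complex power: S = V·I* = 2.484 + j2.457 VA.
Step 7 — Real power: P = Re(S) = 2.484 W.
Step 8 — Reactive power: Q = Im(S) = 2.457 VAR.
Step 9 — Apparent power: |S| = 3.493 VA.
Step 10 — Power factor: PF = P/|S| = 0.711 (lagging).

(a) P = 2.484 W  (b) Q = 2.457 VAR  (c) S = 3.493 VA  (d) PF = 0.711 (lagging)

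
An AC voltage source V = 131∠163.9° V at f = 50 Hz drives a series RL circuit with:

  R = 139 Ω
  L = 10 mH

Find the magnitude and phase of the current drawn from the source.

Step 1 — Angular frequency: ω = 2π·f = 2π·50 = 314.2 rad/s.
Step 2 — Component impedances:
  R: Z = R = 139 Ω
  L: Z = jωL = j·314.2·0.01 = 0 + j3.142 Ω
Step 3 — Series combination: Z_total = R + L = 139 + j3.142 Ω = 139∠1.3° Ω.
Step 4 — Source phasor: V = 131∠163.9° V = -125.9 + j36.33 V.
Step 5 — Ohm's law: I = V / Z_total = (-125.9 + j36.33) / (139 + j3.142) = -0.8991 + j0.2817 A.
Step 6 — Convert to polar: |I| = 0.9422 A, ∠I = 162.6°.

I = 0.9422∠162.6° A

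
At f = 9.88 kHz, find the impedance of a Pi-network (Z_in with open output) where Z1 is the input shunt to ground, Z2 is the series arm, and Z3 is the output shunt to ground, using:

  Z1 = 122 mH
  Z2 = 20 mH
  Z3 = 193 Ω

Step 1 — Angular frequency: ω = 2π·f = 2π·9880 = 6.208e+04 rad/s.
Step 2 — Component impedances:
  Z1: Z = jωL = j·6.208e+04·0.122 = 0 + j7574 Ω
  Z2: Z = jωL = j·6.208e+04·0.02 = 0 + j1242 Ω
  Z3: Z = R = 193 Ω
Step 3 — With open output, the series arm Z2 and the output shunt Z3 appear in series to ground: Z2 + Z3 = 193 + j1242 Ω.
Step 4 — Parallel with input shunt Z1: Z_in = Z1 || (Z2 + Z3) = 142.4 + j1070 Ω = 1079∠82.4° Ω.

Z = 142.4 + j1070 Ω = 1079∠82.4° Ω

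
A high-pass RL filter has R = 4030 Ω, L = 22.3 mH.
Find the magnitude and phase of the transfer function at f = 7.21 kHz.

Step 1 — Angular frequency: ω = 2π·7210 = 4.53e+04 rad/s.
Step 2 — Transfer function: H(jω) = jωL/(R + jωL).
Step 3 — Numerator jωL = j·1010; denominator R + jωL = 4030 + j1010.
Step 4 — H = 0.05912 + j0.2359.
Step 5 — Magnitude: |H| = 0.2432 (-12.3 dB); phase: φ = 75.9°.

|H| = 0.2432 (-12.3 dB), φ = 75.9°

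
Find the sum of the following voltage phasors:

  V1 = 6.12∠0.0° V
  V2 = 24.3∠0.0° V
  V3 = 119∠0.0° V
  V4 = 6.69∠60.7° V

Step 1 — Convert each phasor to rectangular form:
  V1 = 6.12·(cos(0.0°) + j·sin(0.0°)) = 6.12 V
  V2 = 24.3·(cos(0.0°) + j·sin(0.0°)) = 24.3 V
  V3 = 119·(cos(0.0°) + j·sin(0.0°)) = 119 V
  V4 = 6.69·(cos(60.7°) + j·sin(60.7°)) = 3.274 + j5.834 V
Step 2 — Sum components: V_total = 152.7 + j5.834 V.
Step 3 — Convert to polar: |V_total| = 152.8 V, ∠V_total = 2.2°.

V_total = 152.8∠2.2° V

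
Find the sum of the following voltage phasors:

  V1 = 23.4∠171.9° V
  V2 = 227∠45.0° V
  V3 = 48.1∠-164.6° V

Step 1 — Convert each phasor to rectangular form:
  V1 = 23.4·(cos(171.9°) + j·sin(171.9°)) = -23.17 + j3.297 V
  V2 = 227·(cos(45.0°) + j·sin(45.0°)) = 160.5 + j160.5 V
  V3 = 48.1·(cos(-164.6°) + j·sin(-164.6°)) = -46.37 - j12.77 V
Step 2 — Sum components: V_total = 90.97 + j151 V.
Step 3 — Convert to polar: |V_total| = 176.3 V, ∠V_total = 58.9°.

V_total = 176.3∠58.9° V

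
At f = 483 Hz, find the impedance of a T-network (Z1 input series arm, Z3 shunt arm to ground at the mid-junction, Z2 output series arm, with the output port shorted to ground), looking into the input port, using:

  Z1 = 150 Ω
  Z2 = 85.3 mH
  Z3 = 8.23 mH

Step 1 — Angular frequency: ω = 2π·f = 2π·483 = 3035 rad/s.
Step 2 — Component impedances:
  Z1: Z = R = 150 Ω
  Z2: Z = jωL = j·3035·0.0853 = 0 + j258.9 Ω
  Z3: Z = jωL = j·3035·0.00823 = 0 + j24.98 Ω
Step 3 — With the output port shorted to ground, the output series arm Z2 runs from the junction to ground; the shunt arm Z3 also runs from the junction to ground. They appear in parallel: Z3 || Z2 = 0 + j22.78 Ω.
Step 4 — Series with input arm Z1: Z_in = Z1 + (Z3 || Z2) = 150 + j22.78 Ω = 151.7∠8.6° Ω.

Z = 150 + j22.78 Ω = 151.7∠8.6° Ω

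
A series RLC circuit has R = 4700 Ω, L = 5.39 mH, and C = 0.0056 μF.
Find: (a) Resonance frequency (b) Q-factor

Step 1 — Resonance condition Im(Z)=0 gives ω₀ = 1/√(LC).
Step 2 — ω₀ = 1/√(0.00539·5.6e-09) = 1.82e+05 rad/s.
Step 3 — f₀ = ω₀/(2π) = 2.897e+04 Hz.
Step 4 — Series Q: Q = ω₀L/R = 1.82e+05·0.00539/4700 = 0.2087.

(a) f₀ = 2.897e+04 Hz  (b) Q = 0.2087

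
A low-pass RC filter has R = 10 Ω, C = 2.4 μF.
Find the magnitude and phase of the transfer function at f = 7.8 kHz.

Step 1 — Angular frequency: ω = 2π·7800 = 4.901e+04 rad/s.
Step 2 — Transfer function: H(jω) = 1/(1 + jωRC).
Step 3 — Denominator: 1 + jωRC = 1 + j·4.901e+04·10·2.4e-06 = 1 + j1.176.
Step 4 — H = 0.4196 - j0.4935.
Step 5 — Magnitude: |H| = 0.6477 (-3.8 dB); phase: φ = -49.6°.

|H| = 0.6477 (-3.8 dB), φ = -49.6°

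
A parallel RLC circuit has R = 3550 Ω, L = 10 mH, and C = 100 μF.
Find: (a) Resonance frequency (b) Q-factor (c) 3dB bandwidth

Step 1 — Resonance: ω₀ = 1/√(LC) = 1/√(0.01·0.0001) = 1000 rad/s.
Step 2 — f₀ = ω₀/(2π) = 159.2 Hz.
Step 3 — Parallel Q: Q = R/(ω₀L) = 3550/(1000·0.01) = 355.
Step 4 — Bandwidth: Δω = ω₀/Q = 2.817 rad/s; BW = Δω/(2π) = 0.4483 Hz.

(a) f₀ = 159.2 Hz  (b) Q = 355  (c) BW = 0.4483 Hz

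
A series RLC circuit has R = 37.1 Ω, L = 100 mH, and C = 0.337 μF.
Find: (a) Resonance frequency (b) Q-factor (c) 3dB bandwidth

Step 1 — Resonance: ω₀ = 1/√(LC) = 1/√(0.1·3.37e-07) = 5447 rad/s.
Step 2 — f₀ = ω₀/(2π) = 867 Hz.
Step 3 — Series Q: Q = ω₀L/R = 5447·0.1/37.1 = 14.68.
Step 4 — Bandwidth: Δω = ω₀/Q = 371 rad/s; BW = Δω/(2π) = 59.05 Hz.

(a) f₀ = 867 Hz  (b) Q = 14.68  (c) BW = 59.05 Hz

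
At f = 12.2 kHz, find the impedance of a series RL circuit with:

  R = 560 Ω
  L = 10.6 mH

Step 1 — Angular frequency: ω = 2π·f = 2π·1.22e+04 = 7.665e+04 rad/s.
Step 2 — Component impedances:
  R: Z = R = 560 Ω
  L: Z = jωL = j·7.665e+04·0.0106 = 0 + j812.5 Ω
Step 3 — Series combination: Z_total = R + L = 560 + j812.5 Ω = 986.8∠55.4° Ω.

Z = 560 + j812.5 Ω = 986.8∠55.4° Ω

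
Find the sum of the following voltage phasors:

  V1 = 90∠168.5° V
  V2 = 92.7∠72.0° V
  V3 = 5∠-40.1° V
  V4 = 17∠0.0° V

Step 1 — Convert each phasor to rectangular form:
  V1 = 90·(cos(168.5°) + j·sin(168.5°)) = -88.19 + j17.94 V
  V2 = 92.7·(cos(72.0°) + j·sin(72.0°)) = 28.65 + j88.16 V
  V3 = 5·(cos(-40.1°) + j·sin(-40.1°)) = 3.825 - j3.221 V
  V4 = 17·(cos(0.0°) + j·sin(0.0°)) = 17 V
Step 2 — Sum components: V_total = -38.72 + j102.9 V.
Step 3 — Convert to polar: |V_total| = 109.9 V, ∠V_total = 110.6°.

V_total = 109.9∠110.6° V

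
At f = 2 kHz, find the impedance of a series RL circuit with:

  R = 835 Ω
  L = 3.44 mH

Step 1 — Angular frequency: ω = 2π·f = 2π·2000 = 1.257e+04 rad/s.
Step 2 — Component impedances:
  R: Z = R = 835 Ω
  L: Z = jωL = j·1.257e+04·0.00344 = 0 + j43.23 Ω
Step 3 — Series combination: Z_total = R + L = 835 + j43.23 Ω = 836.1∠3.0° Ω.

Z = 835 + j43.23 Ω = 836.1∠3.0° Ω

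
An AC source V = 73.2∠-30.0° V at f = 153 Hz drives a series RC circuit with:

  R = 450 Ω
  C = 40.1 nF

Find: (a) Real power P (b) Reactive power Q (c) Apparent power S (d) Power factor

Step 1 — Angular frequency: ω = 2π·f = 2π·153 = 961.3 rad/s.
Step 2 — Component impedances:
  R: Z = R = 450 Ω
  C: Z = 1/(jωC) = -j/(ω·C) = 0 - j2.594e+04 Ω
Step 3 — Series combination: Z_total = R + C = 450 - j2.594e+04 Ω = 2.594e+04∠-89.0° Ω.
Step 4 — Source phasor: V = 73.2∠-30.0° V = 63.39 - j36.6 V.
Step 5 — Current: I = V / Z = 0.001453 + j0.002419 A = 0.002821∠59.0° A.
Step 6 — Complex power: S = V·I* = 0.003582 - j0.2065 VA.
Step 7 — Real power: P = Re(S) = 0.003582 W.
Step 8 — Reactive power: Q = Im(S) = -0.2065 VAR.
Step 9 — Apparent power: |S| = 0.2065 VA.
Step 10 — Power factor: PF = P/|S| = 0.01734 (leading).

(a) P = 0.003582 W  (b) Q = -0.2065 VAR  (c) S = 0.2065 VA  (d) PF = 0.01734 (leading)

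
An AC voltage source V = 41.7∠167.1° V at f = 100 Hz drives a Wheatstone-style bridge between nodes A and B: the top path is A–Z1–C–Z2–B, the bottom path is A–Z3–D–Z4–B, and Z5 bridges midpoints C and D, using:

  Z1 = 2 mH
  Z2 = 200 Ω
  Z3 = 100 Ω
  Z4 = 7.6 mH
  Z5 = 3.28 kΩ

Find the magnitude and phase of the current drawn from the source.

Step 1 — Angular frequency: ω = 2π·f = 2π·100 = 628.3 rad/s.
Step 2 — Component impedances:
  Z1: Z = jωL = j·628.3·0.002 = 0 + j1.257 Ω
  Z2: Z = R = 200 Ω
  Z3: Z = R = 100 Ω
  Z4: Z = jωL = j·628.3·0.0076 = 0 + j4.775 Ω
  Z5: Z = R = 3280 Ω
Step 3 — Bridge requires nodal analysis (the Z5 bridge couples midpoints C and D, so the two paths cannot be reduced to a simple series/parallel combination). Setting node B to ground and injecting 1 A at node A, the 3-node admittance system at A, C, D solves to V_A = Z_AB = 65.36 + j2.315 Ω = 65.41∠2.0° Ω.
Step 4 — Source phasor: V = 41.7∠167.1° V = -40.65 + j9.31 V.
Step 5 — Ohm's law: I = V / Z_total = (-40.65 + j9.31) / (65.36 + j2.315) = -0.616 + j0.1642 A.
Step 6 — Convert to polar: |I| = 0.6376 A, ∠I = 165.1°.

I = 0.6376∠165.1° A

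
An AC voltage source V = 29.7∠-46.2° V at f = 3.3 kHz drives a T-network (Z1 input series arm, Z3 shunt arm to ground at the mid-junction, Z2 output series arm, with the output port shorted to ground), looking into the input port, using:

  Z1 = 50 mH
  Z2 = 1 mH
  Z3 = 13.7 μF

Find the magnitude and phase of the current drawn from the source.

Step 1 — Angular frequency: ω = 2π·f = 2π·3300 = 2.073e+04 rad/s.
Step 2 — Component impedances:
  Z1: Z = jωL = j·2.073e+04·0.05 = 0 + j1037 Ω
  Z2: Z = jωL = j·2.073e+04·0.001 = 0 + j20.73 Ω
  Z3: Z = 1/(jωC) = -j/(ω·C) = 0 - j3.52 Ω
Step 3 — With the output port shorted to ground, the output series arm Z2 runs from the junction to ground; the shunt arm Z3 also runs from the junction to ground. They appear in parallel: Z3 || Z2 = 0 - j4.24 Ω.
Step 4 — Series with input arm Z1: Z_in = Z1 + (Z3 || Z2) = 0 + j1032 Ω = 1032∠90.0° Ω.
Step 5 — Source phasor: V = 29.7∠-46.2° V = 20.56 - j21.44 V.
Step 6 — Ohm's law: I = V / Z_total = (20.56 - j21.44) / (0 + j1032) = -0.02076 - j0.01991 A.
Step 7 — Convert to polar: |I| = 0.02877 A, ∠I = -136.2°.

I = 0.02877∠-136.2° A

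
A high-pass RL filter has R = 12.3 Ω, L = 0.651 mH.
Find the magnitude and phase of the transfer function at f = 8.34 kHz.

Step 1 — Angular frequency: ω = 2π·8340 = 5.24e+04 rad/s.
Step 2 — Transfer function: H(jω) = jωL/(R + jωL).
Step 3 — Numerator jωL = j·34.11; denominator R + jωL = 12.3 + j34.11.
Step 4 — H = 0.885 + j0.3191.
Step 5 — Magnitude: |H| = 0.9407 (-0.5 dB); phase: φ = 19.8°.

|H| = 0.9407 (-0.5 dB), φ = 19.8°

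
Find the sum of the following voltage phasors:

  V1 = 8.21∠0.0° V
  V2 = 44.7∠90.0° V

Step 1 — Convert each phasor to rectangular form:
  V1 = 8.21·(cos(0.0°) + j·sin(0.0°)) = 8.21 V
  V2 = 44.7·(cos(90.0°) + j·sin(90.0°)) = 0 + j44.7 V
Step 2 — Sum components: V_total = 8.21 + j44.7 V.
Step 3 — Convert to polar: |V_total| = 45.45 V, ∠V_total = 79.6°.

V_total = 45.45∠79.6° V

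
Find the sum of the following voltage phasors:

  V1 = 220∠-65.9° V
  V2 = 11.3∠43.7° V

Step 1 — Convert each phasor to rectangular form:
  V1 = 220·(cos(-65.9°) + j·sin(-65.9°)) = 89.83 - j200.8 V
  V2 = 11.3·(cos(43.7°) + j·sin(43.7°)) = 8.17 + j7.807 V
Step 2 — Sum components: V_total = 98 - j193 V.
Step 3 — Convert to polar: |V_total| = 216.5 V, ∠V_total = -63.1°.

V_total = 216.5∠-63.1° V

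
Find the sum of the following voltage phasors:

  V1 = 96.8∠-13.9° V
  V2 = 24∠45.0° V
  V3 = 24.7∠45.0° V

Step 1 — Convert each phasor to rectangular form:
  V1 = 96.8·(cos(-13.9°) + j·sin(-13.9°)) = 93.97 - j23.25 V
  V2 = 24·(cos(45.0°) + j·sin(45.0°)) = 16.97 + j16.97 V
  V3 = 24.7·(cos(45.0°) + j·sin(45.0°)) = 17.47 + j17.47 V
Step 2 — Sum components: V_total = 128.4 + j11.18 V.
Step 3 — Convert to polar: |V_total| = 128.9 V, ∠V_total = 5.0°.

V_total = 128.9∠5.0° V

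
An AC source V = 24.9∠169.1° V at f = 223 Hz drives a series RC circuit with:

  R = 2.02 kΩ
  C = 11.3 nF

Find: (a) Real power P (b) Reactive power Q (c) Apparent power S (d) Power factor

Step 1 — Angular frequency: ω = 2π·f = 2π·223 = 1401 rad/s.
Step 2 — Component impedances:
  R: Z = R = 2020 Ω
  C: Z = 1/(jωC) = -j/(ω·C) = 0 - j6.316e+04 Ω
Step 3 — Series combination: Z_total = R + C = 2020 - j6.316e+04 Ω = 6.319e+04∠-88.2° Ω.
Step 4 — Source phasor: V = 24.9∠169.1° V = -24.45 + j4.708 V.
Step 5 — Current: I = V / Z = -8.684e-05 - j0.0003844 A = 0.000394∠-102.7° A.
Step 6 — Complex power: S = V·I* = 0.0003136 - j0.009807 VA.
Step 7 — Real power: P = Re(S) = 0.0003136 W.
Step 8 — Reactive power: Q = Im(S) = -0.009807 VAR.
Step 9 — Apparent power: |S| = 0.009812 VA.
Step 10 — Power factor: PF = P/|S| = 0.03197 (leading).

(a) P = 0.0003136 W  (b) Q = -0.009807 VAR  (c) S = 0.009812 VA  (d) PF = 0.03197 (leading)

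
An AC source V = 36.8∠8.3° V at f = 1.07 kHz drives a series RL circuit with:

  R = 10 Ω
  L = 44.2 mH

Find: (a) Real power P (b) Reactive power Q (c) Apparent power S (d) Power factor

Step 1 — Angular frequency: ω = 2π·f = 2π·1070 = 6723 rad/s.
Step 2 — Component impedances:
  R: Z = R = 10 Ω
  L: Z = jωL = j·6723·0.0442 = 0 + j297.2 Ω
Step 3 — Series combination: Z_total = R + L = 10 + j297.2 Ω = 297.3∠88.1° Ω.
Step 4 — Source phasor: V = 36.8∠8.3° V = 36.41 + j5.312 V.
Step 5 — Current: I = V / Z = 0.02198 - j0.1218 A = 0.1238∠-79.8° A.
Step 6 — Complex power: S = V·I* = 0.1532 + j4.552 VA.
Step 7 — Real power: P = Re(S) = 0.1532 W.
Step 8 — Reactive power: Q = Im(S) = 4.552 VAR.
Step 9 — Apparent power: |S| = 4.555 VA.
Step 10 — Power factor: PF = P/|S| = 0.03363 (lagging).

(a) P = 0.1532 W  (b) Q = 4.552 VAR  (c) S = 4.555 VA  (d) PF = 0.03363 (lagging)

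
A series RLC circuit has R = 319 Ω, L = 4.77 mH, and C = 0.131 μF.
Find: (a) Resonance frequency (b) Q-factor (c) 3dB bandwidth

Step 1 — Resonance: ω₀ = 1/√(LC) = 1/√(0.00477·1.31e-07) = 4e+04 rad/s.
Step 2 — f₀ = ω₀/(2π) = 6367 Hz.
Step 3 — Series Q: Q = ω₀L/R = 4e+04·0.00477/319 = 0.5982.
Step 4 — Bandwidth: Δω = ω₀/Q = 6.688e+04 rad/s; BW = Δω/(2π) = 1.064e+04 Hz.

(a) f₀ = 6367 Hz  (b) Q = 0.5982  (c) BW = 1.064e+04 Hz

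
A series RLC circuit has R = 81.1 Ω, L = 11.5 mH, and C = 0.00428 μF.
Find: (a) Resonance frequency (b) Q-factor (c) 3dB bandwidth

Step 1 — Resonance: ω₀ = 1/√(LC) = 1/√(0.0115·4.28e-09) = 1.425e+05 rad/s.
Step 2 — f₀ = ω₀/(2π) = 2.269e+04 Hz.
Step 3 — Series Q: Q = ω₀L/R = 1.425e+05·0.0115/81.1 = 20.21.
Step 4 — Bandwidth: Δω = ω₀/Q = 7052 rad/s; BW = Δω/(2π) = 1122 Hz.

(a) f₀ = 2.269e+04 Hz  (b) Q = 20.21  (c) BW = 1122 Hz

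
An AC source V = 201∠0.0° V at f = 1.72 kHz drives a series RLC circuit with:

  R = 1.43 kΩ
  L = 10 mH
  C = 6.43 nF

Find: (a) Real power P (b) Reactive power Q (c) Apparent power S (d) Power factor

Step 1 — Angular frequency: ω = 2π·f = 2π·1720 = 1.081e+04 rad/s.
Step 2 — Component impedances:
  R: Z = R = 1430 Ω
  L: Z = jωL = j·1.081e+04·0.01 = 0 + j108.1 Ω
  C: Z = 1/(jωC) = -j/(ω·C) = 0 - j1.439e+04 Ω
Step 3 — Series combination: Z_total = R + L + C = 1430 - j1.428e+04 Ω = 1.435e+04∠-84.3° Ω.
Step 4 — Source phasor: V = 201∠0.0° V = 201 V.
Step 5 — Current: I = V / Z = 0.001395 + j0.01393 A = 0.014∠84.3° A.
Step 6 — Complex power: S = V·I* = 0.2804 - j2.801 VA.
Step 7 — Real power: P = Re(S) = 0.2804 W.
Step 8 — Reactive power: Q = Im(S) = -2.801 VAR.
Step 9 — Apparent power: |S| = 2.815 VA.
Step 10 — Power factor: PF = P/|S| = 0.09962 (leading).

(a) P = 0.2804 W  (b) Q = -2.801 VAR  (c) S = 2.815 VA  (d) PF = 0.09962 (leading)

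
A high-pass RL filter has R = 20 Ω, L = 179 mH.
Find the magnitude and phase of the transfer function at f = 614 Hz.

Step 1 — Angular frequency: ω = 2π·614 = 3858 rad/s.
Step 2 — Transfer function: H(jω) = jωL/(R + jωL).
Step 3 — Numerator jωL = j·690.6; denominator R + jωL = 20 + j690.6.
Step 4 — H = 0.9992 + j0.02894.
Step 5 — Magnitude: |H| = 0.9996 (-0.0 dB); phase: φ = 1.7°.

|H| = 0.9996 (-0.0 dB), φ = 1.7°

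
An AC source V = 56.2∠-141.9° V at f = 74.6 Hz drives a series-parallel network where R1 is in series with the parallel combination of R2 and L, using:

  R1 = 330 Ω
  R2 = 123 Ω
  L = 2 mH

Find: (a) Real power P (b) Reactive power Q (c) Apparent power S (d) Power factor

Step 1 — Angular frequency: ω = 2π·f = 2π·74.6 = 468.7 rad/s.
Step 2 — Component impedances:
  R1: Z = R = 330 Ω
  R2: Z = R = 123 Ω
  L: Z = jωL = j·468.7·0.002 = 0 + j0.9375 Ω
Step 3 — Parallel branch: R2 || L = 1/(1/R2 + 1/L) = 0.007144 + j0.9374 Ω.
Step 4 — Series with R1: Z_total = R1 + (R2 || L) = 330 + j0.9374 Ω = 330∠0.2° Ω.
Step 5 — Source phasor: V = 56.2∠-141.9° V = -44.23 - j34.68 V.
Step 6 — Current: I = V / Z = -0.1343 - j0.1047 A = 0.1703∠-142.1° A.
Step 7 — Complex power: S = V·I* = 9.571 + j0.02719 VA.
Step 8 — Real power: P = Re(S) = 9.571 W.
Step 9 — Reactive power: Q = Im(S) = 0.02719 VAR.
Step 10 — Apparent power: |S| = 9.571 VA.
Step 11 — Power factor: PF = P/|S| = 1 (lagging).

(a) P = 9.571 W  (b) Q = 0.02719 VAR  (c) S = 9.571 VA  (d) PF = 1 (lagging)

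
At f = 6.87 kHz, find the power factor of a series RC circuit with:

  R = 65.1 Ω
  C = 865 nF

Step 1 — Angular frequency: ω = 2π·f = 2π·6870 = 4.317e+04 rad/s.
Step 2 — Component impedances:
  R: Z = R = 65.1 Ω
  C: Z = 1/(jωC) = -j/(ω·C) = 0 - j26.78 Ω
Step 3 — Series combination: Z_total = R + C = 65.1 - j26.78 Ω = 70.39∠-22.4° Ω.
Step 4 — Power factor: PF = cos(φ) = Re(Z)/|Z| = 65.1/70.39 = 0.9248.
Step 5 — Type: Im(Z) = -26.78 ⇒ leading (phase φ = -22.4°).

PF = 0.9248 (leading, φ = -22.4°)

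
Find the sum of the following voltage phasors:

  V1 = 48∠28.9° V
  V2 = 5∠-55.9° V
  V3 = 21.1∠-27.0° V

Step 1 — Convert each phasor to rectangular form:
  V1 = 48·(cos(28.9°) + j·sin(28.9°)) = 42.02 + j23.2 V
  V2 = 5·(cos(-55.9°) + j·sin(-55.9°)) = 2.803 - j4.14 V
  V3 = 21.1·(cos(-27.0°) + j·sin(-27.0°)) = 18.8 - j9.579 V
Step 2 — Sum components: V_total = 63.63 + j9.478 V.
Step 3 — Convert to polar: |V_total| = 64.33 V, ∠V_total = 8.5°.

V_total = 64.33∠8.5° V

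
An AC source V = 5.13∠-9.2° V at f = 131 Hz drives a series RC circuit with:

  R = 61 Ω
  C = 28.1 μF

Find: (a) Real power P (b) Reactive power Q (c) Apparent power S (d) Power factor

Step 1 — Angular frequency: ω = 2π·f = 2π·131 = 823.1 rad/s.
Step 2 — Component impedances:
  R: Z = R = 61 Ω
  C: Z = 1/(jωC) = -j/(ω·C) = 0 - j43.24 Ω
Step 3 — Series combination: Z_total = R + C = 61 - j43.24 Ω = 74.77∠-35.3° Ω.
Step 4 — Source phasor: V = 5.13∠-9.2° V = 5.064 - j0.8202 V.
Step 5 — Current: I = V / Z = 0.0616 + j0.03022 A = 0.06861∠26.1° A.
Step 6 — Complex power: S = V·I* = 0.2872 - j0.2035 VA.
Step 7 — Real power: P = Re(S) = 0.2872 W.
Step 8 — Reactive power: Q = Im(S) = -0.2035 VAR.
Step 9 — Apparent power: |S| = 0.352 VA.
Step 10 — Power factor: PF = P/|S| = 0.8159 (leading).

(a) P = 0.2872 W  (b) Q = -0.2035 VAR  (c) S = 0.352 VA  (d) PF = 0.8159 (leading)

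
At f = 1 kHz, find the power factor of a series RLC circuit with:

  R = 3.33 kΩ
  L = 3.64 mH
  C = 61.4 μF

Step 1 — Angular frequency: ω = 2π·f = 2π·1000 = 6283 rad/s.
Step 2 — Component impedances:
  R: Z = R = 3330 Ω
  L: Z = jωL = j·6283·0.00364 = 0 + j22.87 Ω
  C: Z = 1/(jωC) = -j/(ω·C) = 0 - j2.592 Ω
Step 3 — Series combination: Z_total = R + L + C = 3330 + j20.28 Ω = 3330∠0.3° Ω.
Step 4 — Power factor: PF = cos(φ) = Re(Z)/|Z| = 3330/3330 = 1.
Step 5 — Type: Im(Z) = 20.28 ⇒ lagging (phase φ = 0.3°).

PF = 1 (lagging, φ = 0.3°)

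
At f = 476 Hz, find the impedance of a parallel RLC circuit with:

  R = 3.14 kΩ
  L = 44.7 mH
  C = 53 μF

Step 1 — Angular frequency: ω = 2π·f = 2π·476 = 2991 rad/s.
Step 2 — Component impedances:
  R: Z = R = 3140 Ω
  L: Z = jωL = j·2991·0.0447 = 0 + j133.7 Ω
  C: Z = 1/(jωC) = -j/(ω·C) = 0 - j6.309 Ω
Step 3 — Parallel combination: 1/Z_total = 1/R + 1/L + 1/C; Z_total = 0.01396 - j6.621 Ω = 6.621∠-89.9° Ω.

Z = 0.01396 - j6.621 Ω = 6.621∠-89.9° Ω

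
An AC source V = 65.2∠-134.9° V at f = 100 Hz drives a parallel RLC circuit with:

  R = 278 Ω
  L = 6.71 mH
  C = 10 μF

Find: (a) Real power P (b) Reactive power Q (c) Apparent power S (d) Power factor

Step 1 — Angular frequency: ω = 2π·f = 2π·100 = 628.3 rad/s.
Step 2 — Component impedances:
  R: Z = R = 278 Ω
  L: Z = jωL = j·628.3·0.00671 = 0 + j4.216 Ω
  C: Z = 1/(jωC) = -j/(ω·C) = 0 - j159.2 Ω
Step 3 — Parallel combination: 1/Z_total = 1/R + 1/L + 1/C; Z_total = 0.06745 + j4.33 Ω = 4.33∠89.1° Ω.
Step 4 — Source phasor: V = 65.2∠-134.9° V = -46.02 - j46.18 V.
Step 5 — Current: I = V / Z = -10.83 + j10.46 A = 15.06∠136.0° A.
Step 6 — Complex power: S = V·I* = 15.29 + j981.6 VA.
Step 7 — Real power: P = Re(S) = 15.29 W.
Step 8 — Reactive power: Q = Im(S) = 981.6 VAR.
Step 9 — Apparent power: |S| = 981.7 VA.
Step 10 — Power factor: PF = P/|S| = 0.01558 (lagging).

(a) P = 15.29 W  (b) Q = 981.6 VAR  (c) S = 981.7 VA  (d) PF = 0.01558 (lagging)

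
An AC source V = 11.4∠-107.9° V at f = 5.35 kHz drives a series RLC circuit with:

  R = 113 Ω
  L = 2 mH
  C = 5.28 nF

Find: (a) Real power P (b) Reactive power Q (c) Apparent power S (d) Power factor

Step 1 — Angular frequency: ω = 2π·f = 2π·5350 = 3.362e+04 rad/s.
Step 2 — Component impedances:
  R: Z = R = 113 Ω
  L: Z = jωL = j·3.362e+04·0.002 = 0 + j67.23 Ω
  C: Z = 1/(jωC) = -j/(ω·C) = 0 - j5634 Ω
Step 3 — Series combination: Z_total = R + L + C = 113 - j5567 Ω = 5568∠-88.8° Ω.
Step 4 — Source phasor: V = 11.4∠-107.9° V = -3.504 - j10.85 V.
Step 5 — Current: I = V / Z = 0.001935 - j0.0006687 A = 0.002047∠-19.1° A.
Step 6 — Complex power: S = V·I* = 0.0004737 - j0.02334 VA.
Step 7 — Real power: P = Re(S) = 0.0004737 W.
Step 8 — Reactive power: Q = Im(S) = -0.02334 VAR.
Step 9 — Apparent power: |S| = 0.02334 VA.
Step 10 — Power factor: PF = P/|S| = 0.02029 (leading).

(a) P = 0.0004737 W  (b) Q = -0.02334 VAR  (c) S = 0.02334 VA  (d) PF = 0.02029 (leading)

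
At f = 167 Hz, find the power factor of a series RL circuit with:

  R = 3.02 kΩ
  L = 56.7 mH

Step 1 — Angular frequency: ω = 2π·f = 2π·167 = 1049 rad/s.
Step 2 — Component impedances:
  R: Z = R = 3020 Ω
  L: Z = jωL = j·1049·0.0567 = 0 + j59.49 Ω
Step 3 — Series combination: Z_total = R + L = 3020 + j59.49 Ω = 3021∠1.1° Ω.
Step 4 — Power factor: PF = cos(φ) = Re(Z)/|Z| = 3020/3020.6 = 0.9998.
Step 5 — Type: Im(Z) = 59.49 ⇒ lagging (phase φ = 1.1°).

PF = 0.9998 (lagging, φ = 1.1°)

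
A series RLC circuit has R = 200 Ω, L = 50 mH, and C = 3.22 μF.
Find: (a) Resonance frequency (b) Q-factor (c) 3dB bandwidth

Step 1 — Resonance: ω₀ = 1/√(LC) = 1/√(0.05·3.22e-06) = 2492 rad/s.
Step 2 — f₀ = ω₀/(2π) = 396.6 Hz.
Step 3 — Series Q: Q = ω₀L/R = 2492·0.05/200 = 0.6231.
Step 4 — Bandwidth: Δω = ω₀/Q = 4000 rad/s; BW = Δω/(2π) = 636.6 Hz.

(a) f₀ = 396.6 Hz  (b) Q = 0.6231  (c) BW = 636.6 Hz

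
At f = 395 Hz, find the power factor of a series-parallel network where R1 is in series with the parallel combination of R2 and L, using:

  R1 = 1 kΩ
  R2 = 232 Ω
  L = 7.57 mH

Step 1 — Angular frequency: ω = 2π·f = 2π·395 = 2482 rad/s.
Step 2 — Component impedances:
  R1: Z = R = 1000 Ω
  R2: Z = R = 232 Ω
  L: Z = jωL = j·2482·0.00757 = 0 + j18.79 Ω
Step 3 — Parallel branch: R2 || L = 1/(1/R2 + 1/L) = 1.512 + j18.67 Ω.
Step 4 — Series with R1: Z_total = R1 + (R2 || L) = 1002 + j18.67 Ω = 1002∠1.1° Ω.
Step 5 — Power factor: PF = cos(φ) = Re(Z)/|Z| = 1001.5/1001.7 = 0.9998.
Step 6 — Type: Im(Z) = 18.67 ⇒ lagging (phase φ = 1.1°).

PF = 0.9998 (lagging, φ = 1.1°)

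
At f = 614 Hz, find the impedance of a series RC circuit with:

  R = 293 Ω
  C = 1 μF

Step 1 — Angular frequency: ω = 2π·f = 2π·614 = 3858 rad/s.
Step 2 — Component impedances:
  R: Z = R = 293 Ω
  C: Z = 1/(jωC) = -j/(ω·C) = 0 - j259.2 Ω
Step 3 — Series combination: Z_total = R + C = 293 - j259.2 Ω = 391.2∠-41.5° Ω.

Z = 293 - j259.2 Ω = 391.2∠-41.5° Ω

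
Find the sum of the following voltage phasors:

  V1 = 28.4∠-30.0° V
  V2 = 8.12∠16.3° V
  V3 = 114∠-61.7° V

Step 1 — Convert each phasor to rectangular form:
  V1 = 28.4·(cos(-30.0°) + j·sin(-30.0°)) = 24.6 - j14.2 V
  V2 = 8.12·(cos(16.3°) + j·sin(16.3°)) = 7.794 + j2.279 V
  V3 = 114·(cos(-61.7°) + j·sin(-61.7°)) = 54.05 - j100.4 V
Step 2 — Sum components: V_total = 86.43 - j112.3 V.
Step 3 — Convert to polar: |V_total| = 141.7 V, ∠V_total = -52.4°.

V_total = 141.7∠-52.4° V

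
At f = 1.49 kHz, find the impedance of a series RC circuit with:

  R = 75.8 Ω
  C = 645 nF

Step 1 — Angular frequency: ω = 2π·f = 2π·1490 = 9362 rad/s.
Step 2 — Component impedances:
  R: Z = R = 75.8 Ω
  C: Z = 1/(jωC) = -j/(ω·C) = 0 - j165.6 Ω
Step 3 — Series combination: Z_total = R + C = 75.8 - j165.6 Ω = 182.1∠-65.4° Ω.

Z = 75.8 - j165.6 Ω = 182.1∠-65.4° Ω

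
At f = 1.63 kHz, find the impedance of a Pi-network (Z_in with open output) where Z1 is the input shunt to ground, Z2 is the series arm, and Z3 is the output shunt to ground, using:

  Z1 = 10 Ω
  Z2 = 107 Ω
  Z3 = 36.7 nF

Step 1 — Angular frequency: ω = 2π·f = 2π·1630 = 1.024e+04 rad/s.
Step 2 — Component impedances:
  Z1: Z = R = 10 Ω
  Z2: Z = R = 107 Ω
  Z3: Z = 1/(jωC) = -j/(ω·C) = 0 - j2661 Ω
Step 3 — With open output, the series arm Z2 and the output shunt Z3 appear in series to ground: Z2 + Z3 = 107 - j2661 Ω.
Step 4 — Parallel with input shunt Z1: Z_in = Z1 || (Z2 + Z3) = 9.998 - j0.03751 Ω = 9.998∠-0.2° Ω.

Z = 9.998 - j0.03751 Ω = 9.998∠-0.2° Ω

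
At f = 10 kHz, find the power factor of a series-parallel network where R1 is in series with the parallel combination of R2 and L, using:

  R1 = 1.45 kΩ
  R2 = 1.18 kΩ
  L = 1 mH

Step 1 — Angular frequency: ω = 2π·f = 2π·1e+04 = 6.283e+04 rad/s.
Step 2 — Component impedances:
  R1: Z = R = 1450 Ω
  R2: Z = R = 1180 Ω
  L: Z = jωL = j·6.283e+04·0.001 = 0 + j62.83 Ω
Step 3 — Parallel branch: R2 || L = 1/(1/R2 + 1/L) = 3.336 + j62.65 Ω.
Step 4 — Series with R1: Z_total = R1 + (R2 || L) = 1453 + j62.65 Ω = 1455∠2.5° Ω.
Step 5 — Power factor: PF = cos(φ) = Re(Z)/|Z| = 1453.34/1454.69 = 0.9991.
Step 6 — Type: Im(Z) = 62.65 ⇒ lagging (phase φ = 2.5°).

PF = 0.9991 (lagging, φ = 2.5°)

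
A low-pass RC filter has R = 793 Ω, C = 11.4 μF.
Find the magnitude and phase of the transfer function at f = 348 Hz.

Step 1 — Angular frequency: ω = 2π·348 = 2187 rad/s.
Step 2 — Transfer function: H(jω) = 1/(1 + jωRC).
Step 3 — Denominator: 1 + jωRC = 1 + j·2187·793·1.14e-05 = 1 + j19.77.
Step 4 — H = 0.002553 - j0.05046.
Step 5 — Magnitude: |H| = 0.05053 (-25.9 dB); phase: φ = -87.1°.

|H| = 0.05053 (-25.9 dB), φ = -87.1°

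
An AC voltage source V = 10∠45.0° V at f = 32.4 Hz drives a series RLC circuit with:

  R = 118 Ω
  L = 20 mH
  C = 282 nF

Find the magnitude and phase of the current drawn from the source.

Step 1 — Angular frequency: ω = 2π·f = 2π·32.4 = 203.6 rad/s.
Step 2 — Component impedances:
  R: Z = R = 118 Ω
  L: Z = jωL = j·203.6·0.02 = 0 + j4.072 Ω
  C: Z = 1/(jωC) = -j/(ω·C) = 0 - j1.742e+04 Ω
Step 3 — Series combination: Z_total = R + L + C = 118 - j1.742e+04 Ω = 1.742e+04∠-89.6° Ω.
Step 4 — Source phasor: V = 10∠45.0° V = 7.071 + j7.071 V.
Step 5 — Ohm's law: I = V / Z_total = (7.071 + j7.071) / (118 - j1.742e+04) = -0.0004033 + j0.0004088 A.
Step 6 — Convert to polar: |I| = 0.0005742 A, ∠I = 134.6°.

I = 0.0005742∠134.6° A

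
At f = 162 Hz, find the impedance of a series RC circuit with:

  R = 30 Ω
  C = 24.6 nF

Step 1 — Angular frequency: ω = 2π·f = 2π·162 = 1018 rad/s.
Step 2 — Component impedances:
  R: Z = R = 30 Ω
  C: Z = 1/(jωC) = -j/(ω·C) = 0 - j3.994e+04 Ω
Step 3 — Series combination: Z_total = R + C = 30 - j3.994e+04 Ω = 3.994e+04∠-90.0° Ω.

Z = 30 - j3.994e+04 Ω = 3.994e+04∠-90.0° Ω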